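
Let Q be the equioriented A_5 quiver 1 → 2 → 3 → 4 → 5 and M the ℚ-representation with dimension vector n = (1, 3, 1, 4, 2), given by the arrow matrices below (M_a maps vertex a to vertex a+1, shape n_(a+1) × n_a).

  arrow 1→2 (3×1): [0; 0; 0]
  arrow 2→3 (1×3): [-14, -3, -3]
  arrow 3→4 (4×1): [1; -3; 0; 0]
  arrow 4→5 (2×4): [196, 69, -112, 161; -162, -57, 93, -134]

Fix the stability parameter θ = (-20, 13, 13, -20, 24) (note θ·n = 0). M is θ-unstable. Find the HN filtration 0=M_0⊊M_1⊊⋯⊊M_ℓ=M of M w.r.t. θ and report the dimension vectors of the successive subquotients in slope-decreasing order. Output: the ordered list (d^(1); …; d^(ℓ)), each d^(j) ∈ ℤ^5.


Via rank(M_{q-1}∘⋯∘M_p): M ≅ I[1,1], I[2,2]^2, I[2,5], I[4,4]^2, I[4,5].
μ_θ-semistable layers: μ^(1)=24; μ^(2)=13; μ^(3)=2; μ^(4)=-20

((0, 0, 0, 0, 2); (0, 2, 0, 0, 0); (0, 1, 1, 1, 0); (1, 0, 0, 3, 0))


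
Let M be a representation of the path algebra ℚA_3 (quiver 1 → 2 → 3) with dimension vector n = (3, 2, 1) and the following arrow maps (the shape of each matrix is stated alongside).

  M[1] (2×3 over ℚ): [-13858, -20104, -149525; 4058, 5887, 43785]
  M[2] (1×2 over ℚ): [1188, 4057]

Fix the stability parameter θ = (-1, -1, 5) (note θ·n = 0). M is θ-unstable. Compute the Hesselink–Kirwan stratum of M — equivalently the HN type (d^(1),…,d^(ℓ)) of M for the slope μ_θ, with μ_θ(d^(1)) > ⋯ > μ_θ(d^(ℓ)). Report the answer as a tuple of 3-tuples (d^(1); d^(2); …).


Barcode: M ≅ I[1,1], I[1,2], I[1,3]. HN layers by μ_θ (2 steps, strictly decreasing):
  μ^(1)=5; μ^(2)=-1

((0, 0, 1); (3, 2, 0))


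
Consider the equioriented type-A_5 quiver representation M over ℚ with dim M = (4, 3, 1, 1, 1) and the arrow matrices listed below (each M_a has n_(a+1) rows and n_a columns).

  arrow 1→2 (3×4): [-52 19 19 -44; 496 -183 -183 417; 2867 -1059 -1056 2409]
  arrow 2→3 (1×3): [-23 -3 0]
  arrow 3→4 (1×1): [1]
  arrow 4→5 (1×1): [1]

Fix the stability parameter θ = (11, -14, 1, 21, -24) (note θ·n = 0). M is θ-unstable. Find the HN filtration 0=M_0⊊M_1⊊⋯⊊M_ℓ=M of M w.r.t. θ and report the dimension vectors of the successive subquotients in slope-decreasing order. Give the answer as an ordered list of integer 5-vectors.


Interval decomposition of M: I[1,1], I[1,2]^2, I[1,5].
HN type (ℓ=3): μ^(1)=11; μ^(2)=-2/3; μ^(3)=-3/2

((1, 0, 0, 0, 0); (0, 0, 1, 1, 1); (3, 3, 0, 0, 0))


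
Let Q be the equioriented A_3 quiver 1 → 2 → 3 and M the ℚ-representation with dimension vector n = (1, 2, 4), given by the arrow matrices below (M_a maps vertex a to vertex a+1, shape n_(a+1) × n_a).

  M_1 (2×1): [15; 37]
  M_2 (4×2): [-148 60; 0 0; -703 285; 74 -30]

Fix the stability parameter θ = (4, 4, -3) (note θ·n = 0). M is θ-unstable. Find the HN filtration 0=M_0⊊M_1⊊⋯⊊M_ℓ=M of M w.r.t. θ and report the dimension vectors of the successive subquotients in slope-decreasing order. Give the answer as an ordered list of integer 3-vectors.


Via rank(M_{q-1}∘⋯∘M_p): M ≅ I[1,2], I[2,3], I[3,3]^3.
μ_θ-semistable layers: μ^(1)=4; μ^(2)=1/2; μ^(3)=-3

((1, 1, 0); (0, 1, 1); (0, 0, 3))


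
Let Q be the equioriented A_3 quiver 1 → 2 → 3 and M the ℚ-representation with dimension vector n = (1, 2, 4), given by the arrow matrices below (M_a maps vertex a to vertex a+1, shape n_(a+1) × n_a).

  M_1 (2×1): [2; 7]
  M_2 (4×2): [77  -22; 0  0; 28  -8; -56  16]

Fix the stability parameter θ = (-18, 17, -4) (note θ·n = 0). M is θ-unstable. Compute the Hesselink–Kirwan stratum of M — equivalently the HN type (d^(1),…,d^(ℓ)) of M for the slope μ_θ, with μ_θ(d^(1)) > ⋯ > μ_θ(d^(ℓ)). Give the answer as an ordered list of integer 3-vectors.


Interval decomposition of M: I[1,2], I[2,3], I[3,3]^3.
HN type (ℓ=4): μ^(1)=17; μ^(2)=13/2; μ^(3)=-4; μ^(4)=-18

((0, 1, 0); (0, 1, 1); (0, 0, 3); (1, 0, 0))


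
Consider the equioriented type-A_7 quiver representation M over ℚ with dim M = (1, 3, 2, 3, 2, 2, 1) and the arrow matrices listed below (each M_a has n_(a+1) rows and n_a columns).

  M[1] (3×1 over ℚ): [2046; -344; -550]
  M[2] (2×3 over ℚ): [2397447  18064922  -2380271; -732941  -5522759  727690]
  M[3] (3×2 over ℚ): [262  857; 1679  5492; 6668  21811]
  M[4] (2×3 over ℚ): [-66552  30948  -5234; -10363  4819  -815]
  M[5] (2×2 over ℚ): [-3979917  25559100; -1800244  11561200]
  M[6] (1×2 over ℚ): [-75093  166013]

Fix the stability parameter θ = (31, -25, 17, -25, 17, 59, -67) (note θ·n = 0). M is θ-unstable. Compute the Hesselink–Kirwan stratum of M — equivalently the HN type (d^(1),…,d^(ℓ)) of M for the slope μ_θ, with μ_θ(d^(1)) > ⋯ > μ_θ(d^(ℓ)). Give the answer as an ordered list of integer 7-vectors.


Barcode: M ≅ I[1,7], I[2,2], I[2,5], I[4,4], I[6,6]. HN layers by μ_θ (6 steps, strictly decreasing):
  μ^(1)=59; μ^(2)=17; μ^(3)=3; μ^(4)=-1/2; μ^(5)=-4; μ^(6)=-25

((0, 0, 0, 0, 0, 1, 0); (0, 0, 0, 0, 1, 0, 0); (0, 0, 0, 0, 1, 1, 1); (1, 1, 1, 1, 0, 0, 0); (0, 0, 1, 1, 0, 0, 0); (0, 2, 0, 1, 0, 0, 0))


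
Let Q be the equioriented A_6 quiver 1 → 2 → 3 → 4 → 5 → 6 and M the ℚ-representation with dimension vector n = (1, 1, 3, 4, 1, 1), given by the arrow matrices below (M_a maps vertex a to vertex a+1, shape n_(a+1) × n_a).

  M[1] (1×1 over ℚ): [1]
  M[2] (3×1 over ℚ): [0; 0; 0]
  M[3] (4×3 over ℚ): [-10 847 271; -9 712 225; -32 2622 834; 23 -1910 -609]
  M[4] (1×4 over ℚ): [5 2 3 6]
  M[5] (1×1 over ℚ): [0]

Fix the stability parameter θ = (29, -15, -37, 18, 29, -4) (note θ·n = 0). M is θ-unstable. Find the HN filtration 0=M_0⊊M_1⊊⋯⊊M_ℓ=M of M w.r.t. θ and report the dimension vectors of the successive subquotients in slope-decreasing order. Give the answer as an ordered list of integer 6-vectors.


Barcode: M ≅ I[1,2], I[3,4]^2, I[3,5], I[4,4], I[6,6]. HN layers by μ_θ (5 steps, strictly decreasing):
  μ^(1)=29; μ^(2)=18; μ^(3)=7; μ^(4)=-4; μ^(5)=-37

((0, 0, 0, 0, 1, 0); (0, 0, 0, 4, 0, 0); (1, 1, 0, 0, 0, 0); (0, 0, 0, 0, 0, 1); (0, 0, 3, 0, 0, 0))


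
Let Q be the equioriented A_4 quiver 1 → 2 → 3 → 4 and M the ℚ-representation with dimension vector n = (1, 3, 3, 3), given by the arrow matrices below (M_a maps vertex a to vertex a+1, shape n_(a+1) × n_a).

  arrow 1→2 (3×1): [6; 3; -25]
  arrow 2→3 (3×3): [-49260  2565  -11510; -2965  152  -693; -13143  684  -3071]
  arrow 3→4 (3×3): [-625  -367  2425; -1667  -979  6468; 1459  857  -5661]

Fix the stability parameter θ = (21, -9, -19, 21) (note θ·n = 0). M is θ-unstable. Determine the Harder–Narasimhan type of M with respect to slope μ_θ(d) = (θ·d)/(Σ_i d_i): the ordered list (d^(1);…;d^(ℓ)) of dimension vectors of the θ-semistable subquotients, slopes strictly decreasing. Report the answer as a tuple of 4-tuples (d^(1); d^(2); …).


Barcode: M ≅ I[1,4], I[2,2], I[2,4], I[3,3], I[4,4]. HN layers by μ_θ (5 steps, strictly decreasing):
  μ^(1)=21; μ^(2)=-7/3; μ^(3)=-9; μ^(4)=-14; μ^(5)=-19

((0, 0, 0, 3); (1, 1, 1, 0); (0, 1, 0, 0); (0, 1, 1, 0); (0, 0, 1, 0))


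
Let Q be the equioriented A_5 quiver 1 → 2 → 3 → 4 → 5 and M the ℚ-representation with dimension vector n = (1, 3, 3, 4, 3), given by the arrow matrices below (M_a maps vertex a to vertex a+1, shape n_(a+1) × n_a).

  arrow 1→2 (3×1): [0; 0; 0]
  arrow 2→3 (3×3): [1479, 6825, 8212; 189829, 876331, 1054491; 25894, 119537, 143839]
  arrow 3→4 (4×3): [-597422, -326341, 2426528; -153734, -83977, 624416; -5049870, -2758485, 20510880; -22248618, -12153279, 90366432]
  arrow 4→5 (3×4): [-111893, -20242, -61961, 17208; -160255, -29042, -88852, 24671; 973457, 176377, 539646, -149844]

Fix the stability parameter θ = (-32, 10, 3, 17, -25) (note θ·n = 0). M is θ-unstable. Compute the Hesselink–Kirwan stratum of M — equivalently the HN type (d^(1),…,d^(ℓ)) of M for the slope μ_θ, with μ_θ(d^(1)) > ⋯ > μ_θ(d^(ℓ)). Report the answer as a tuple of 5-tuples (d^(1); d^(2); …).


Barcode: M ≅ I[1,1], I[2,3]^2, I[2,4], I[4,5]^3. HN layers by μ_θ (4 steps, strictly decreasing):
  μ^(1)=17; μ^(2)=13/2; μ^(3)=-4; μ^(4)=-32

((0, 0, 0, 1, 0); (0, 3, 3, 0, 0); (0, 0, 0, 3, 3); (1, 0, 0, 0, 0))


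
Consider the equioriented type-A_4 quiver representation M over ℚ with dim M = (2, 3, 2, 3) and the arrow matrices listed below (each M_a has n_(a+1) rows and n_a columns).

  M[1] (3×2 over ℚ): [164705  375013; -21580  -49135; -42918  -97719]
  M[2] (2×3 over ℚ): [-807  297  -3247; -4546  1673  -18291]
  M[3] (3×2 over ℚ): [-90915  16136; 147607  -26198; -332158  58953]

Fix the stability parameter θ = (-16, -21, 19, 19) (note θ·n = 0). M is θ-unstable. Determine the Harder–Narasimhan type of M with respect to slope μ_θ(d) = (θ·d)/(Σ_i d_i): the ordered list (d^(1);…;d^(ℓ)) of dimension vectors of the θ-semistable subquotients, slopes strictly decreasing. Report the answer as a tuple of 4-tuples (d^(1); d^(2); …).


Barcode: M ≅ I[1,2], I[1,4], I[2,4], I[4,4]. HN layers by μ_θ (3 steps, strictly decreasing):
  μ^(1)=19; μ^(2)=-37/2; μ^(3)=-21

((0, 0, 2, 3); (2, 2, 0, 0); (0, 1, 0, 0))


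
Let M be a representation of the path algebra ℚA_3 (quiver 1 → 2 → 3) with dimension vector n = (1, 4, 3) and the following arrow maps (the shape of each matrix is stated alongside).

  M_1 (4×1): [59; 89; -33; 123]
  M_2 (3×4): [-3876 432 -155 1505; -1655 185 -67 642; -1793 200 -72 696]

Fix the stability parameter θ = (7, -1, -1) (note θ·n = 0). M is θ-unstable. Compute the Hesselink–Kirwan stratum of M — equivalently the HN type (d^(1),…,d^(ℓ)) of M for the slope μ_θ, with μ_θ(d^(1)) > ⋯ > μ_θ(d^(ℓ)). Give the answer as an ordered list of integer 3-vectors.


Via rank(M_{q-1}∘⋯∘M_p): M ≅ I[1,3], I[2,2], I[2,3]^2.
μ_θ-semistable layers: μ^(1)=5/3; μ^(2)=-1

((1, 1, 1); (0, 3, 2))


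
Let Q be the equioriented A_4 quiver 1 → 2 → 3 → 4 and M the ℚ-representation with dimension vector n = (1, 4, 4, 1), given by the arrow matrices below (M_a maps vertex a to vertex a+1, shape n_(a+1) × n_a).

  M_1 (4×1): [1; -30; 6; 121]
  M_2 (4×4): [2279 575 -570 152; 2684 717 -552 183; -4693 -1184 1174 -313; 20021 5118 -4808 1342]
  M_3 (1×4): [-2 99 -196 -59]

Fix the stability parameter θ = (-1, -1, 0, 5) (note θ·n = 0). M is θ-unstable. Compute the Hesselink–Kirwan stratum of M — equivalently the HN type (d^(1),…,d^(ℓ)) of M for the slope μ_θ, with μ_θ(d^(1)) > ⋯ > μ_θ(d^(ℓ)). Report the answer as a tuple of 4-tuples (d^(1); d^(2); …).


Via rank(M_{q-1}∘⋯∘M_p): M ≅ I[1,3], I[2,2], I[2,3], I[2,4], I[3,3].
μ_θ-semistable layers: μ^(1)=5; μ^(2)=0; μ^(3)=-1

((0, 0, 0, 1); (0, 0, 4, 0); (1, 4, 0, 0))


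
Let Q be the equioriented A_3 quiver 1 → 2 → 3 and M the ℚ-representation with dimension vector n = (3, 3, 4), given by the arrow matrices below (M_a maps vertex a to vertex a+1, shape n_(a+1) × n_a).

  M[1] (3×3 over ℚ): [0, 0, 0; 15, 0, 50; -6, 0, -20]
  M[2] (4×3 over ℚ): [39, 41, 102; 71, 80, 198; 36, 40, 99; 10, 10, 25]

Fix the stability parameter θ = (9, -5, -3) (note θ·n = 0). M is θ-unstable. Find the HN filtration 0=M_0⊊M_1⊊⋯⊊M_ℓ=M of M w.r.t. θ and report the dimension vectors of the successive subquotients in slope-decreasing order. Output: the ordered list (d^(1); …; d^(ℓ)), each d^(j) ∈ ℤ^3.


Interval decomposition of M: I[1,1]^2, I[1,3], I[2,3]^2, I[3,3].
HN type (ℓ=4): μ^(1)=9; μ^(2)=1/3; μ^(3)=-3; μ^(4)=-5

((2, 0, 0); (1, 1, 1); (0, 0, 3); (0, 2, 0))


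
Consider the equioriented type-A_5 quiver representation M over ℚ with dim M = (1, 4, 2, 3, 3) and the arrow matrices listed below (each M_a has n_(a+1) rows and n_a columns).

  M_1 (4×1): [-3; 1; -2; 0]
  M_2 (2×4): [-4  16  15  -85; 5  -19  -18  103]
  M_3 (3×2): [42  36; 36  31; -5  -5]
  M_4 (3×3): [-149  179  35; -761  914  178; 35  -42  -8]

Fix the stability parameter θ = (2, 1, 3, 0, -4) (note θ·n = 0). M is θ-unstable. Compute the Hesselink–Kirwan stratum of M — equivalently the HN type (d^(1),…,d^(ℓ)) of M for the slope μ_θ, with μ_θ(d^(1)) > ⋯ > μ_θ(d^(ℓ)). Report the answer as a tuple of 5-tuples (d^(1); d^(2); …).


Barcode: M ≅ I[1,5], I[2,2]^2, I[2,5], I[4,5]. HN layers by μ_θ (4 steps, strictly decreasing):
  μ^(1)=1; μ^(2)=2/5; μ^(3)=0; μ^(4)=-2

((0, 2, 0, 0, 0); (1, 1, 1, 1, 1); (0, 1, 1, 1, 1); (0, 0, 0, 1, 1))


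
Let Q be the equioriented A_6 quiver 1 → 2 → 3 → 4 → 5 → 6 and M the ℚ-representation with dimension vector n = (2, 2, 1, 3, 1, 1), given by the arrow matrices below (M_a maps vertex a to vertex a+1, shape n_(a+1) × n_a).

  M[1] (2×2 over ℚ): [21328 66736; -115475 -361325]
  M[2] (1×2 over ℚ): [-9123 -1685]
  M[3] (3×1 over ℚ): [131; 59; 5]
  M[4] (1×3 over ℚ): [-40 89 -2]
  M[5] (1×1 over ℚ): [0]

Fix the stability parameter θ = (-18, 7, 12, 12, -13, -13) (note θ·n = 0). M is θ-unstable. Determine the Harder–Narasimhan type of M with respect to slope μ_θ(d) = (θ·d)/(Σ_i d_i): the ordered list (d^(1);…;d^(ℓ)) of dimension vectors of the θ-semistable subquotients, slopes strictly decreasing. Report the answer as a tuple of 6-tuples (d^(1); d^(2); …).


Barcode: M ≅ I[1,1], I[1,5], I[2,2], I[4,4]^2, I[6,6]. HN layers by μ_θ (5 steps, strictly decreasing):
  μ^(1)=12; μ^(2)=7; μ^(3)=9/2; μ^(4)=-13; μ^(5)=-18

((0, 0, 0, 2, 0, 0); (0, 1, 0, 0, 0, 0); (0, 1, 1, 1, 1, 0); (0, 0, 0, 0, 0, 1); (2, 0, 0, 0, 0, 0))


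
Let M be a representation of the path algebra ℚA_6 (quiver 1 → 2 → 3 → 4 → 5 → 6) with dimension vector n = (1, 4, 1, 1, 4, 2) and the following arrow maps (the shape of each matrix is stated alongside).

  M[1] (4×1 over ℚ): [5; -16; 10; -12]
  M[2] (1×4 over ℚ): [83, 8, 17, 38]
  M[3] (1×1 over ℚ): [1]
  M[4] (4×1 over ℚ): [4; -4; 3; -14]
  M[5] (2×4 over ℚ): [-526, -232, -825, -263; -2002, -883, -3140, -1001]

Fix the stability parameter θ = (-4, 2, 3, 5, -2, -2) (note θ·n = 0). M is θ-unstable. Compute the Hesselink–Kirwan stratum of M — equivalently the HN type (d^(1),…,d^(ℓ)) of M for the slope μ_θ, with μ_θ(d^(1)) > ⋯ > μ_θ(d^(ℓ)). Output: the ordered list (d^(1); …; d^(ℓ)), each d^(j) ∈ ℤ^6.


Barcode: M ≅ I[1,6], I[2,2]^3, I[5,5]^2, I[5,6]. HN layers by μ_θ (4 steps, strictly decreasing):
  μ^(1)=2; μ^(2)=6/5; μ^(3)=-2; μ^(4)=-4

((0, 3, 0, 0, 0, 0); (0, 1, 1, 1, 1, 1); (0, 0, 0, 0, 3, 1); (1, 0, 0, 0, 0, 0))


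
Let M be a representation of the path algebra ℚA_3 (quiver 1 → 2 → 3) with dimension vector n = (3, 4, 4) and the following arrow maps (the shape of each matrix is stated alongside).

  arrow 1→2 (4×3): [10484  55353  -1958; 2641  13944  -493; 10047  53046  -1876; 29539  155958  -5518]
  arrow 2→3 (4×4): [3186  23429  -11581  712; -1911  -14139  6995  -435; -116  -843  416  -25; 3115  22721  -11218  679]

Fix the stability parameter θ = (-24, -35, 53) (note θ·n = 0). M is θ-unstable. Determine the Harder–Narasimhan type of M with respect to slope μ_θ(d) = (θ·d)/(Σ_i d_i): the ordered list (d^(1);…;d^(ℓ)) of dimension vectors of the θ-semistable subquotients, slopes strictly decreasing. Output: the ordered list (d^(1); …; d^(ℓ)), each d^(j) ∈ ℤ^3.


Via rank(M_{q-1}∘⋯∘M_p): M ≅ I[1,3]^3, I[2,3].
μ_θ-semistable layers: μ^(1)=53; μ^(2)=-59/2; μ^(3)=-35

((0, 0, 4); (3, 3, 0); (0, 1, 0))


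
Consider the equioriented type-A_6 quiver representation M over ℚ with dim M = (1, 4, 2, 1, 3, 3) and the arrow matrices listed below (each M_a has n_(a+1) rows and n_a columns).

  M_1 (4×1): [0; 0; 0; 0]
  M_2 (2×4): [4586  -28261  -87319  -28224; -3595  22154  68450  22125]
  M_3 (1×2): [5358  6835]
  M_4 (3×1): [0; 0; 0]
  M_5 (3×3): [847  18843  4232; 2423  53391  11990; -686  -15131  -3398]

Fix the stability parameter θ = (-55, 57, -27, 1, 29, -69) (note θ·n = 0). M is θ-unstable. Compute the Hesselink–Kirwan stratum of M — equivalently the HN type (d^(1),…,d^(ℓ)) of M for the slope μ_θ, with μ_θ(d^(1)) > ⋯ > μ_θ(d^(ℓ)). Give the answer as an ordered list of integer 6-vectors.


Interval decomposition of M: I[1,1], I[2,2]^2, I[2,3], I[2,4], I[5,6]^3.
HN type (ℓ=5): μ^(1)=57; μ^(2)=15; μ^(3)=31/3; μ^(4)=-20; μ^(5)=-55

((0, 2, 0, 0, 0, 0); (0, 1, 1, 0, 0, 0); (0, 1, 1, 1, 0, 0); (0, 0, 0, 0, 3, 3); (1, 0, 0, 0, 0, 0))


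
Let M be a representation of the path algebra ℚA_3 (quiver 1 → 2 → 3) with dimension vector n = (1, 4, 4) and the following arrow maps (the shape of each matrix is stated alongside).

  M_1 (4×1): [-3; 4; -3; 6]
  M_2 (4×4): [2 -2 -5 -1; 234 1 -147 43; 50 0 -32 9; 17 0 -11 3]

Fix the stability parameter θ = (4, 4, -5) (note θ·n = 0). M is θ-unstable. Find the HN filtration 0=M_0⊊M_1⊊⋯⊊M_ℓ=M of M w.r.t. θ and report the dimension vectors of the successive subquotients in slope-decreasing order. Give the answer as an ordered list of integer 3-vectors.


Interval decomposition of M: I[1,3], I[2,3]^3.
HN type (ℓ=2): μ^(1)=1; μ^(2)=-1/2

((1, 1, 1); (0, 3, 3))


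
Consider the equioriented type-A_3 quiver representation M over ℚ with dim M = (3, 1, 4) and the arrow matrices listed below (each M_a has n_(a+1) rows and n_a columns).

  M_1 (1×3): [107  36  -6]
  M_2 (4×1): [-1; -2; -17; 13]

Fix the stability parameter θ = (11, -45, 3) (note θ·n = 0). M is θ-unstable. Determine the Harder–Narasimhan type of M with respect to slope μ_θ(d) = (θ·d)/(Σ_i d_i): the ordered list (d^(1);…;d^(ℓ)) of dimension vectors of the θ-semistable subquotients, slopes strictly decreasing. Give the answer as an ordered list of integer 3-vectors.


Barcode: M ≅ I[1,1]^2, I[1,3], I[3,3]^3. HN layers by μ_θ (3 steps, strictly decreasing):
  μ^(1)=11; μ^(2)=3; μ^(3)=-17

((2, 0, 0); (0, 0, 4); (1, 1, 0))


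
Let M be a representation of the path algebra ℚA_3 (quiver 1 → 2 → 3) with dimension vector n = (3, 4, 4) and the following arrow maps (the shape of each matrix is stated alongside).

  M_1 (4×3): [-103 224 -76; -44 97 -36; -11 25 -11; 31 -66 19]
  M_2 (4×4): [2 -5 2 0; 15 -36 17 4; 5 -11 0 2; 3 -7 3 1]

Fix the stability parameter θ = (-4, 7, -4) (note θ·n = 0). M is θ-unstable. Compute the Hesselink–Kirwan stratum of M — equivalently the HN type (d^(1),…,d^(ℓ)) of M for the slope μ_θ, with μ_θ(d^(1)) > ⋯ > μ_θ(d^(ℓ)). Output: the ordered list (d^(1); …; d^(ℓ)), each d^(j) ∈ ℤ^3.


Barcode: M ≅ I[1,3]^3, I[2,3]. HN layers by μ_θ (2 steps, strictly decreasing):
  μ^(1)=3/2; μ^(2)=-4

((0, 4, 4); (3, 0, 0))


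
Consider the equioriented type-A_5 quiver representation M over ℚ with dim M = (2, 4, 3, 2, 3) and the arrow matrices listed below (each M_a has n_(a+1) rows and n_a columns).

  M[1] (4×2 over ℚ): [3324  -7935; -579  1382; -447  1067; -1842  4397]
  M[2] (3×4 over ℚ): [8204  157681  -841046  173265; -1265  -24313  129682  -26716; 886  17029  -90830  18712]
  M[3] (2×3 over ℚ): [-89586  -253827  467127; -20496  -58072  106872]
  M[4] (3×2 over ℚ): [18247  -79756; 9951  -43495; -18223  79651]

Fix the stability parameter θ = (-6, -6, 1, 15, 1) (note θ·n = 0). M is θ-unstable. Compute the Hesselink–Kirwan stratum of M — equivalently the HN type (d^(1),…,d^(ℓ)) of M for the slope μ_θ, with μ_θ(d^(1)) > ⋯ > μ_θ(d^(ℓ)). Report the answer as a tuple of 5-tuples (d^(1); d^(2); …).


Via rank(M_{q-1}∘⋯∘M_p): M ≅ I[1,3], I[1,5], I[2,2], I[2,3], I[4,5], I[5,5].
μ_θ-semistable layers: μ^(1)=8; μ^(2)=1; μ^(3)=-6

((0, 0, 0, 2, 2); (0, 0, 3, 0, 1); (2, 4, 0, 0, 0))


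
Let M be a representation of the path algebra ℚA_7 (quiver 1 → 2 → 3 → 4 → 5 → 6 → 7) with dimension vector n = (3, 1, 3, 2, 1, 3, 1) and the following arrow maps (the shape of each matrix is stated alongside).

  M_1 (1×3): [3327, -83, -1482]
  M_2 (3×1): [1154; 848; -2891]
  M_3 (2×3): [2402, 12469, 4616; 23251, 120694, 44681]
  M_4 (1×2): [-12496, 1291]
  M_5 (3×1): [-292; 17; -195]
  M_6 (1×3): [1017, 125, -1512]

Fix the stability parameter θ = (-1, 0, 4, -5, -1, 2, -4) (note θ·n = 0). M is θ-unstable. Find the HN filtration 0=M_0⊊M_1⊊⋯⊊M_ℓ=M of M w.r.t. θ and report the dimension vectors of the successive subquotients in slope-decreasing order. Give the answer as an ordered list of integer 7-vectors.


Barcode: M ≅ I[1,1]^2, I[1,7], I[3,3], I[3,4], I[6,6]^2. HN layers by μ_θ (5 steps, strictly decreasing):
  μ^(1)=4; μ^(2)=2; μ^(3)=-1/2; μ^(4)=-2/3; μ^(5)=-1

((0, 0, 1, 0, 0, 0, 0); (0, 0, 0, 0, 0, 2, 0); (0, 0, 1, 1, 0, 0, 0); (0, 1, 1, 1, 1, 1, 1); (3, 0, 0, 0, 0, 0, 0))


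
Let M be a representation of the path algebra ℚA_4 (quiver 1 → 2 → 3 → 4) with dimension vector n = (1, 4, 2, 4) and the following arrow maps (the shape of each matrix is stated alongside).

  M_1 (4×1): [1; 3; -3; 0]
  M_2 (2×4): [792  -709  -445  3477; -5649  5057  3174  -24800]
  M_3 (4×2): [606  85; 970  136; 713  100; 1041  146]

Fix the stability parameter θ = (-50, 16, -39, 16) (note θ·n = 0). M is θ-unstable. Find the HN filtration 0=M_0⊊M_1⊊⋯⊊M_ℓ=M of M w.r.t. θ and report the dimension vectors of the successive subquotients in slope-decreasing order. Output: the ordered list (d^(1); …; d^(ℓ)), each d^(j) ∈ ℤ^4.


Interval decomposition of M: I[1,2], I[2,2], I[2,4]^2, I[4,4]^2.
HN type (ℓ=3): μ^(1)=16; μ^(2)=-23/2; μ^(3)=-50

((0, 2, 0, 4); (0, 2, 2, 0); (1, 0, 0, 0))


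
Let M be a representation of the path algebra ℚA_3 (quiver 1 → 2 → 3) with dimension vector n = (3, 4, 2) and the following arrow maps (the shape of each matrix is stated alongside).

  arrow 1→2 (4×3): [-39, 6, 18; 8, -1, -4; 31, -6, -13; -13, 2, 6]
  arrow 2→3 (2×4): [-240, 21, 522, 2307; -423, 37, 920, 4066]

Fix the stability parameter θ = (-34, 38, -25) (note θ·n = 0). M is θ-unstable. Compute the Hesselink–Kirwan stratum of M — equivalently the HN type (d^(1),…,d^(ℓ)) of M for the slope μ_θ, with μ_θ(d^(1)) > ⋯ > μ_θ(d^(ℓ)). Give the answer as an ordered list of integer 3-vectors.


Barcode: M ≅ I[1,2], I[1,3]^2, I[2,2]. HN layers by μ_θ (3 steps, strictly decreasing):
  μ^(1)=38; μ^(2)=13/2; μ^(3)=-34

((0, 2, 0); (0, 2, 2); (3, 0, 0))


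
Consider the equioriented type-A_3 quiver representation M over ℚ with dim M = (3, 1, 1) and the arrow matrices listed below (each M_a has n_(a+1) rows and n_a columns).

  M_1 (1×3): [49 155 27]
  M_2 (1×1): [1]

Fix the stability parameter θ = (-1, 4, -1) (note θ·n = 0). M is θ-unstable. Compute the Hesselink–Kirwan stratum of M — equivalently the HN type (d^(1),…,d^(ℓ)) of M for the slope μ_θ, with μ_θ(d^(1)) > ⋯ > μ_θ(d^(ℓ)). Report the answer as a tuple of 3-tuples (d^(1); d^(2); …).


Interval decomposition of M: I[1,1]^2, I[1,3].
HN type (ℓ=2): μ^(1)=3/2; μ^(2)=-1

((0, 1, 1); (3, 0, 0))


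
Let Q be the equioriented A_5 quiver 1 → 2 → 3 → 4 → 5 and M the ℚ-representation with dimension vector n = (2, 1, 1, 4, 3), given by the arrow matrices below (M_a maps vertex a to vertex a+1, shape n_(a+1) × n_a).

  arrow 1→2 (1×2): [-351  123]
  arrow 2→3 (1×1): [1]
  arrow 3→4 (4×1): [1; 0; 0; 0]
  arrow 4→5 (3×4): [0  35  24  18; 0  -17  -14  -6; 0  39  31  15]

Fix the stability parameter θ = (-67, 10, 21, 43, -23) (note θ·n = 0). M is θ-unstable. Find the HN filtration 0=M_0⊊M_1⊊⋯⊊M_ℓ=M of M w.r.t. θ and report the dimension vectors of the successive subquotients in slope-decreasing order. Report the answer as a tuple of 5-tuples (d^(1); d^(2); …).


Interval decomposition of M: I[1,1], I[1,4], I[4,5]^3.
HN type (ℓ=4): μ^(1)=43; μ^(2)=21; μ^(3)=10; μ^(4)=-67

((0, 0, 0, 1, 0); (0, 0, 1, 0, 0); (0, 1, 0, 3, 3); (2, 0, 0, 0, 0))


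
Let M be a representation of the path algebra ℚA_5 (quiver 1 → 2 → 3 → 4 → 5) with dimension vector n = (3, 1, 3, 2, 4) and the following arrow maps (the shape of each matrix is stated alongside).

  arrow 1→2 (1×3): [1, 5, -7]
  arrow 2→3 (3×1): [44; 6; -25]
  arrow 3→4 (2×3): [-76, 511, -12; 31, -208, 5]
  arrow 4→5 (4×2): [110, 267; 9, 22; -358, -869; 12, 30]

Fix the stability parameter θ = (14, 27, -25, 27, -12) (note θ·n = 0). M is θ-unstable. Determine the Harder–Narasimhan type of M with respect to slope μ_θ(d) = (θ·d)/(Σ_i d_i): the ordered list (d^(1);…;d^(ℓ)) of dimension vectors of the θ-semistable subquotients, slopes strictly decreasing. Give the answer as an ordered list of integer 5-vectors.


Barcode: M ≅ I[1,1]^2, I[1,5], I[3,3], I[3,5], I[5,5]^2. HN layers by μ_θ (5 steps, strictly decreasing):
  μ^(1)=14; μ^(2)=15/2; μ^(3)=16/3; μ^(4)=-12; μ^(5)=-25

((2, 0, 0, 0, 0); (0, 0, 0, 2, 2); (1, 1, 1, 0, 0); (0, 0, 0, 0, 2); (0, 0, 2, 0, 0))


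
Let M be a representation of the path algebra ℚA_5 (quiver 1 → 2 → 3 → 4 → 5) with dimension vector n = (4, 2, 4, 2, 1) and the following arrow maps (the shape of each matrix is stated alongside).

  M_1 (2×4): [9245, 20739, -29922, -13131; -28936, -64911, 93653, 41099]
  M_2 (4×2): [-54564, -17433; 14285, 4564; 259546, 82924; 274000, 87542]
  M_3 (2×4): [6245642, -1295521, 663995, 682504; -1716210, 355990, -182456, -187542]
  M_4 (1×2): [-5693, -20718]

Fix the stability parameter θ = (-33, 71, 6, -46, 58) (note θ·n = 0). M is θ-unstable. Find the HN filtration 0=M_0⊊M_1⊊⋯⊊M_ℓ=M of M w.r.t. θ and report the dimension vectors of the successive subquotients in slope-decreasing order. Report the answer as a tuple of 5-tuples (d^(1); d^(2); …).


Via rank(M_{q-1}∘⋯∘M_p): M ≅ I[1,1]^2, I[1,4], I[1,5], I[3,3]^2.
μ_θ-semistable layers: μ^(1)=58; μ^(2)=31/3; μ^(3)=6; μ^(4)=-33

((0, 0, 0, 0, 1); (0, 2, 2, 2, 0); (0, 0, 2, 0, 0); (4, 0, 0, 0, 0))


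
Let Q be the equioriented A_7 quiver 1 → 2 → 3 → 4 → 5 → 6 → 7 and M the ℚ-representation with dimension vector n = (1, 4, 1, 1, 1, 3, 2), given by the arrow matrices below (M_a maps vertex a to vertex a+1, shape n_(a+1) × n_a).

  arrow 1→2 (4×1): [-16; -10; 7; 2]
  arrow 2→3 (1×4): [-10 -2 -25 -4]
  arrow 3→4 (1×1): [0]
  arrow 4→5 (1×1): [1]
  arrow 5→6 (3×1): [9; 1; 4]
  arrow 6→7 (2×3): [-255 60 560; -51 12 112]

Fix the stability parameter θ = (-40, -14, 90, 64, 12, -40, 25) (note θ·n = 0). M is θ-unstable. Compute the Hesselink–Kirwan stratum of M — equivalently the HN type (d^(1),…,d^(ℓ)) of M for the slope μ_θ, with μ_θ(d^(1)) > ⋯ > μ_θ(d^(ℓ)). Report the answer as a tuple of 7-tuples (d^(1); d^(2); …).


Interval decomposition of M: I[1,3], I[2,2]^3, I[4,7], I[6,6]^2, I[7,7].
HN type (ℓ=5): μ^(1)=90; μ^(2)=25; μ^(3)=12; μ^(4)=-14; μ^(5)=-40

((0, 0, 1, 0, 0, 0, 0); (0, 0, 0, 0, 0, 0, 2); (0, 0, 0, 1, 1, 1, 0); (0, 4, 0, 0, 0, 0, 0); (1, 0, 0, 0, 0, 2, 0))


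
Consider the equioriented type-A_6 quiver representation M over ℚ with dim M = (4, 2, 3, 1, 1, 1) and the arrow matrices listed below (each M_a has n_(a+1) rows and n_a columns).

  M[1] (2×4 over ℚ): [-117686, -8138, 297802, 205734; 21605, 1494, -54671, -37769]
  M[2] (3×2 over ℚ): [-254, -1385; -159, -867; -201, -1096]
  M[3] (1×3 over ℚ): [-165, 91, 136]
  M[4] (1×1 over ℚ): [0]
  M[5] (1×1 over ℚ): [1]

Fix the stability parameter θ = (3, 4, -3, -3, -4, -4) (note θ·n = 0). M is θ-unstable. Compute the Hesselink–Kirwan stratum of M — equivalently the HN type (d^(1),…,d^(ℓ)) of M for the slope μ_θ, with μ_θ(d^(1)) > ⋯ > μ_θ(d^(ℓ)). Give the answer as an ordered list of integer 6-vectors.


Via rank(M_{q-1}∘⋯∘M_p): M ≅ I[1,1]^2, I[1,3], I[1,4], I[3,3], I[5,6].
μ_θ-semistable layers: μ^(1)=3; μ^(2)=4/3; μ^(3)=1/4; μ^(4)=-3; μ^(5)=-4

((2, 0, 0, 0, 0, 0); (1, 1, 1, 0, 0, 0); (1, 1, 1, 1, 0, 0); (0, 0, 1, 0, 0, 0); (0, 0, 0, 0, 1, 1))


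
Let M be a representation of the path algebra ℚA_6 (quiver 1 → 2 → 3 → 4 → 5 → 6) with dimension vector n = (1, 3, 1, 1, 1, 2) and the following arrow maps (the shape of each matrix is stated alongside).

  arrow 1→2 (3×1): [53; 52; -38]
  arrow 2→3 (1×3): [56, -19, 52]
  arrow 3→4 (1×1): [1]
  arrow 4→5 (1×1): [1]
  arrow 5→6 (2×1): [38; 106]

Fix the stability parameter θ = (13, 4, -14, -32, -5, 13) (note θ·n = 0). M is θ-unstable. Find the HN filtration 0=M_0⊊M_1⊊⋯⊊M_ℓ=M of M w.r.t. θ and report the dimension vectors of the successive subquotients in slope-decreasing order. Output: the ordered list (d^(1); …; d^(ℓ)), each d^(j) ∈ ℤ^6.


Interval decomposition of M: I[1,6], I[2,2]^2, I[6,6].
HN type (ℓ=4): μ^(1)=13; μ^(2)=4; μ^(3)=-5; μ^(4)=-29/4

((0, 0, 0, 0, 0, 2); (0, 2, 0, 0, 0, 0); (0, 0, 0, 0, 1, 0); (1, 1, 1, 1, 0, 0))


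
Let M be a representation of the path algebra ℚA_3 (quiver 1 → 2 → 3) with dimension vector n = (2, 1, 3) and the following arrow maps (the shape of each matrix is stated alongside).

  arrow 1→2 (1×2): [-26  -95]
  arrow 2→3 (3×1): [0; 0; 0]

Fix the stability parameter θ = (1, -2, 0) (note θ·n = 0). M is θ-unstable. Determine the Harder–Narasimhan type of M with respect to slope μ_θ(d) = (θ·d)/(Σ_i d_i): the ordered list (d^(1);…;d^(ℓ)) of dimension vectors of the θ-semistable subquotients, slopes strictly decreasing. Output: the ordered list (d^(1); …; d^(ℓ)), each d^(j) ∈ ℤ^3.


Via rank(M_{q-1}∘⋯∘M_p): M ≅ I[1,1], I[1,2], I[3,3]^3.
μ_θ-semistable layers: μ^(1)=1; μ^(2)=0; μ^(3)=-1/2

((1, 0, 0); (0, 0, 3); (1, 1, 0))


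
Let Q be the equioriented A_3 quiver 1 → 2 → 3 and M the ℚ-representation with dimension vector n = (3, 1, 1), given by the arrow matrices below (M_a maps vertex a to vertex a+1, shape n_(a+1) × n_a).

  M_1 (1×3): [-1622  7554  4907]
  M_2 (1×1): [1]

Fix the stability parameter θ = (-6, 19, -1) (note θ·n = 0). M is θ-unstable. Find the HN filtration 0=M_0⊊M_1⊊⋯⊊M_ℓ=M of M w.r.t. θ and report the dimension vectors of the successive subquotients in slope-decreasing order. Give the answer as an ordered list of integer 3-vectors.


Interval decomposition of M: I[1,1]^2, I[1,3].
HN type (ℓ=2): μ^(1)=9; μ^(2)=-6

((0, 1, 1); (3, 0, 0))


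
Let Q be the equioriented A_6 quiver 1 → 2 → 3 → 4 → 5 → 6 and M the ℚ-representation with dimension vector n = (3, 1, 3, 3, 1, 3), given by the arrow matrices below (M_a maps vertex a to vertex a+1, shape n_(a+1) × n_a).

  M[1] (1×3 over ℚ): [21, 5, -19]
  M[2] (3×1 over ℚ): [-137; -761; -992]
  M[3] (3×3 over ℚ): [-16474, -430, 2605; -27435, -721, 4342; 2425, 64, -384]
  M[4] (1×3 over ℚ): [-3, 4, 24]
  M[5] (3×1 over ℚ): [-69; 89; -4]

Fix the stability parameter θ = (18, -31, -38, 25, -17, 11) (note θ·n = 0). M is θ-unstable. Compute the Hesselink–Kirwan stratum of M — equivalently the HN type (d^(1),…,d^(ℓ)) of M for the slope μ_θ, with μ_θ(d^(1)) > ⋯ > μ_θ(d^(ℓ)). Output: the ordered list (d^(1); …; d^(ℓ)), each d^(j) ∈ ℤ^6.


Via rank(M_{q-1}∘⋯∘M_p): M ≅ I[1,1]^2, I[1,4], I[3,4], I[3,6], I[6,6]^2.
μ_θ-semistable layers: μ^(1)=25; μ^(2)=18; μ^(3)=11; μ^(4)=4; μ^(5)=-17; μ^(6)=-38

((0, 0, 0, 2, 0, 0); (2, 0, 0, 0, 0, 0); (0, 0, 0, 0, 0, 3); (0, 0, 0, 1, 1, 0); (1, 1, 1, 0, 0, 0); (0, 0, 2, 0, 0, 0))


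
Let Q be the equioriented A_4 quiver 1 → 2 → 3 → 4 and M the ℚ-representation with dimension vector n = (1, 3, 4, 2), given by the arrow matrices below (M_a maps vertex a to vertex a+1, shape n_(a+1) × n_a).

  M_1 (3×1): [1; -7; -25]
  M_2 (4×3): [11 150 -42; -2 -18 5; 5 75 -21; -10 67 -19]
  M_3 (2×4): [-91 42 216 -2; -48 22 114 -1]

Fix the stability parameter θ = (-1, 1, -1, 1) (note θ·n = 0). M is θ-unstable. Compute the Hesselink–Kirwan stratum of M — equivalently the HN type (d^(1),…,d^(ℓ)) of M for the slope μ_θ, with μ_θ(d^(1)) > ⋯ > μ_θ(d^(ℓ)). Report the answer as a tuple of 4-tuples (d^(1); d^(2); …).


Barcode: M ≅ I[1,4], I[2,3], I[2,4], I[3,3]. HN layers by μ_θ (3 steps, strictly decreasing):
  μ^(1)=1; μ^(2)=0; μ^(3)=-1

((0, 0, 0, 2); (0, 3, 3, 0); (1, 0, 1, 0))


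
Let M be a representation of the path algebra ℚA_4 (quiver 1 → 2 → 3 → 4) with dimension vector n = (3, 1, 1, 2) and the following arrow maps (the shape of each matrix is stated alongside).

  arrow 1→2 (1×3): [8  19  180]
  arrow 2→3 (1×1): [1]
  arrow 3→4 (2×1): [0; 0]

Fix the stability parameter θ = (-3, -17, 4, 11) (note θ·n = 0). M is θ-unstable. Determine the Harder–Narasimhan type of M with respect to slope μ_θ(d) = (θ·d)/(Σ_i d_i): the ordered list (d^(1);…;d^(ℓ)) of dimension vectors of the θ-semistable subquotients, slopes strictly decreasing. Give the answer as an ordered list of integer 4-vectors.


Via rank(M_{q-1}∘⋯∘M_p): M ≅ I[1,1]^2, I[1,3], I[4,4]^2.
μ_θ-semistable layers: μ^(1)=11; μ^(2)=4; μ^(3)=-3; μ^(4)=-10

((0, 0, 0, 2); (0, 0, 1, 0); (2, 0, 0, 0); (1, 1, 0, 0))


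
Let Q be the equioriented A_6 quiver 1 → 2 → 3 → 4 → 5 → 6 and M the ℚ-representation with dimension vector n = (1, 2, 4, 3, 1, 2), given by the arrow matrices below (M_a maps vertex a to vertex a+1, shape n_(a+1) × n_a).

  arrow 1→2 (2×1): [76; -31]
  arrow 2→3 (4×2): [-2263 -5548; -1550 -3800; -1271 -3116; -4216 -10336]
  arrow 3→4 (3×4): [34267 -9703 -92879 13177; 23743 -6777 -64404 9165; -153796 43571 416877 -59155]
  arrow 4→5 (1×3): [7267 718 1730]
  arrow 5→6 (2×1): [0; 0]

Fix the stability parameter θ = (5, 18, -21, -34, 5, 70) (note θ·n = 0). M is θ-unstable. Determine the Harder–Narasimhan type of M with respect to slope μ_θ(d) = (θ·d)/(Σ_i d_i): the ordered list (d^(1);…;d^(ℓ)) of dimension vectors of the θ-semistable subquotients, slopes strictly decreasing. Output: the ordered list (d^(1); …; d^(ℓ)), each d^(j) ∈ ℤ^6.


Interval decomposition of M: I[1,2], I[2,5], I[3,3], I[3,4]^2, I[6,6]^2.
HN type (ℓ=6): μ^(1)=70; μ^(2)=18; μ^(3)=5; μ^(4)=-37/3; μ^(5)=-21; μ^(6)=-55/2

((0, 0, 0, 0, 0, 2); (0, 1, 0, 0, 0, 0); (1, 0, 0, 0, 1, 0); (0, 1, 1, 1, 0, 0); (0, 0, 1, 0, 0, 0); (0, 0, 2, 2, 0, 0))


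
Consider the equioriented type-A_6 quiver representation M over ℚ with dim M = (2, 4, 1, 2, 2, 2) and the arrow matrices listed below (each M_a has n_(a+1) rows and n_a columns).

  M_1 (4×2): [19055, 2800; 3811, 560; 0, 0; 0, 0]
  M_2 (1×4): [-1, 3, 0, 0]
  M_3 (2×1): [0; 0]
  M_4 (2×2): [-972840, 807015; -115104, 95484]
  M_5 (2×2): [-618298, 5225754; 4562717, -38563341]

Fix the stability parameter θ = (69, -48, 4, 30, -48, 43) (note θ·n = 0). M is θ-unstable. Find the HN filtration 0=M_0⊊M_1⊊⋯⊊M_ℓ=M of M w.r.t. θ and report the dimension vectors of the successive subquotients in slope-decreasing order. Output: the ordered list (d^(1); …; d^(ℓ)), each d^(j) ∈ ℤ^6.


Via rank(M_{q-1}∘⋯∘M_p): M ≅ I[1,1], I[1,3], I[2,2]^3, I[4,4], I[4,6], I[5,5], I[6,6].
μ_θ-semistable layers: μ^(1)=69; μ^(2)=43; μ^(3)=30; μ^(4)=25/3; μ^(5)=-9; μ^(6)=-48

((1, 0, 0, 0, 0, 0); (0, 0, 0, 0, 0, 2); (0, 0, 0, 1, 0, 0); (1, 1, 1, 0, 0, 0); (0, 0, 0, 1, 1, 0); (0, 3, 0, 0, 1, 0))


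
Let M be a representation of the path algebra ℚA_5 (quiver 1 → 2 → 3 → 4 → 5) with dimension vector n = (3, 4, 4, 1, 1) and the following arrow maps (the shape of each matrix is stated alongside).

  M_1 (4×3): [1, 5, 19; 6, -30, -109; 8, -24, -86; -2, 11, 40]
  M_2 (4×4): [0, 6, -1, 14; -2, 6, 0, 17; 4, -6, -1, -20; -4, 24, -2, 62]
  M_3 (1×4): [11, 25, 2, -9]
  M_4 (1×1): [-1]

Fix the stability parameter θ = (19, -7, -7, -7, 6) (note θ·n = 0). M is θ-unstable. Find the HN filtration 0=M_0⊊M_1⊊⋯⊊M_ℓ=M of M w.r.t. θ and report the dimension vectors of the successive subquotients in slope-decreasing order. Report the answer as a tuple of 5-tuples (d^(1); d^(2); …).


Interval decomposition of M: I[1,2]^2, I[1,5], I[2,3], I[3,3]^2.
HN type (ℓ=3): μ^(1)=6; μ^(2)=-1/2; μ^(3)=-7

((2, 2, 0, 0, 1); (1, 1, 1, 1, 0); (0, 1, 3, 0, 0))


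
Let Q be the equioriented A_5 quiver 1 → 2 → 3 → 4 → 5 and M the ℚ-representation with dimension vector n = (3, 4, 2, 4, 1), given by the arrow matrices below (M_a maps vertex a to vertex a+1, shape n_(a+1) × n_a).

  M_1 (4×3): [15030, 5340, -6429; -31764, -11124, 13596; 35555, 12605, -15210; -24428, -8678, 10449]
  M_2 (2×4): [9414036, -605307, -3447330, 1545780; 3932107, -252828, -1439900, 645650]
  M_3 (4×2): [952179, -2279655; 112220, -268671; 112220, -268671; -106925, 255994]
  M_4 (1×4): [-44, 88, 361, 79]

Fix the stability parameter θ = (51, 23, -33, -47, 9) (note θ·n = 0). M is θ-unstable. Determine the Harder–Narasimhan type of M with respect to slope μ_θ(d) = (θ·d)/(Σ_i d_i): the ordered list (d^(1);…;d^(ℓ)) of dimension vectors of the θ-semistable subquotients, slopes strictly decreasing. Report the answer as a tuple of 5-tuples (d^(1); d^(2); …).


Interval decomposition of M: I[1,1], I[1,4], I[1,5], I[2,2]^2, I[4,4]^2.
HN type (ℓ=5): μ^(1)=51; μ^(2)=23; μ^(3)=9; μ^(4)=-3/2; μ^(5)=-47

((1, 0, 0, 0, 0); (0, 2, 0, 0, 0); (0, 0, 0, 0, 1); (2, 2, 2, 2, 0); (0, 0, 0, 2, 0))


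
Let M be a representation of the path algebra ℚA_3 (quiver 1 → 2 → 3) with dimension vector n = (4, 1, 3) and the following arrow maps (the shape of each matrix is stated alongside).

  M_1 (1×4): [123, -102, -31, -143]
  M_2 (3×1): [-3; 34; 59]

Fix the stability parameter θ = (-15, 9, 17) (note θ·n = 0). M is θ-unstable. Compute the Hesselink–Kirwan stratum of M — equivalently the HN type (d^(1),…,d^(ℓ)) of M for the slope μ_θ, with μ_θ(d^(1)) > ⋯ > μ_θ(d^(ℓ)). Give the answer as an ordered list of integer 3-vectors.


Via rank(M_{q-1}∘⋯∘M_p): M ≅ I[1,1]^3, I[1,3], I[3,3]^2.
μ_θ-semistable layers: μ^(1)=17; μ^(2)=9; μ^(3)=-15

((0, 0, 3); (0, 1, 0); (4, 0, 0))


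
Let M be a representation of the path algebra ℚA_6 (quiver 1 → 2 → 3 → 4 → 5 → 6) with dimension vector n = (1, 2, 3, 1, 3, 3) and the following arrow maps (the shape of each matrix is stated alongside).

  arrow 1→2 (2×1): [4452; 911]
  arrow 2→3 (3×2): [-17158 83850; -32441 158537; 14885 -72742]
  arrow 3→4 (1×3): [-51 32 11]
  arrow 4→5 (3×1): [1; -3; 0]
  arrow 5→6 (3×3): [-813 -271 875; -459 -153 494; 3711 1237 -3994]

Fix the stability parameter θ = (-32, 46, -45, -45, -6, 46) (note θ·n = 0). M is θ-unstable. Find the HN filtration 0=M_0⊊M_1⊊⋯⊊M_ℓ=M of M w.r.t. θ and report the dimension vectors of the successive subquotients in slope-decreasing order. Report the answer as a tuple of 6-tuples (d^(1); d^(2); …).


Barcode: M ≅ I[1,5], I[2,3], I[3,3], I[5,6]^2, I[6,6]. HN layers by μ_θ (6 steps, strictly decreasing):
  μ^(1)=46; μ^(2)=1/2; μ^(3)=-6; μ^(4)=-44/3; μ^(5)=-32; μ^(6)=-45

((0, 0, 0, 0, 0, 3); (0, 1, 1, 0, 0, 0); (0, 0, 0, 0, 3, 0); (0, 1, 1, 1, 0, 0); (1, 0, 0, 0, 0, 0); (0, 0, 1, 0, 0, 0))


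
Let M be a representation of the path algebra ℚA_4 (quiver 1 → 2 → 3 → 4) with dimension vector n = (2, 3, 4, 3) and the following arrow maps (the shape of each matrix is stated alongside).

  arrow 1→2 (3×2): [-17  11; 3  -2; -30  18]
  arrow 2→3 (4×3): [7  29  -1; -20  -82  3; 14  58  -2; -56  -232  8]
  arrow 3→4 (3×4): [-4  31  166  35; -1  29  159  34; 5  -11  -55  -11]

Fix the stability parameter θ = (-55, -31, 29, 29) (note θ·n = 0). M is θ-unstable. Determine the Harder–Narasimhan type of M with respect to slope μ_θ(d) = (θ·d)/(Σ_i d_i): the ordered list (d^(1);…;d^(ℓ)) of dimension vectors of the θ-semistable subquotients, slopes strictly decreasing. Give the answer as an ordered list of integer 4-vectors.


Interval decomposition of M: I[1,2], I[1,4], I[2,4], I[3,3], I[3,4].
HN type (ℓ=3): μ^(1)=29; μ^(2)=-31; μ^(3)=-55

((0, 0, 4, 3); (0, 3, 0, 0); (2, 0, 0, 0))


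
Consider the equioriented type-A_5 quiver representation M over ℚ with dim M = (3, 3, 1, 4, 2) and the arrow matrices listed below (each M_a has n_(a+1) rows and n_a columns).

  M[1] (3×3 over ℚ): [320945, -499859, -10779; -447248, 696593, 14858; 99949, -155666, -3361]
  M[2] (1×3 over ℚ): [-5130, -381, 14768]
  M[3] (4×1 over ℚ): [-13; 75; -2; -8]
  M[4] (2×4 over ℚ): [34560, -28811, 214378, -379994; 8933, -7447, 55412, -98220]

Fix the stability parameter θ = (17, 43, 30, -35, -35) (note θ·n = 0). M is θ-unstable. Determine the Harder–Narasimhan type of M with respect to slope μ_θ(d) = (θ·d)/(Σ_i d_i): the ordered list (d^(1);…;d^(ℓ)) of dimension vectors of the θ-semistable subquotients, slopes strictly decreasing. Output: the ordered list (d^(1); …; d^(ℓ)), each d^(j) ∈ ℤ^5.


Via rank(M_{q-1}∘⋯∘M_p): M ≅ I[1,2]^2, I[1,5], I[4,4]^2, I[4,5].
μ_θ-semistable layers: μ^(1)=43; μ^(2)=17; μ^(3)=4; μ^(4)=-35

((0, 2, 0, 0, 0); (2, 0, 0, 0, 0); (1, 1, 1, 1, 1); (0, 0, 0, 3, 1))
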